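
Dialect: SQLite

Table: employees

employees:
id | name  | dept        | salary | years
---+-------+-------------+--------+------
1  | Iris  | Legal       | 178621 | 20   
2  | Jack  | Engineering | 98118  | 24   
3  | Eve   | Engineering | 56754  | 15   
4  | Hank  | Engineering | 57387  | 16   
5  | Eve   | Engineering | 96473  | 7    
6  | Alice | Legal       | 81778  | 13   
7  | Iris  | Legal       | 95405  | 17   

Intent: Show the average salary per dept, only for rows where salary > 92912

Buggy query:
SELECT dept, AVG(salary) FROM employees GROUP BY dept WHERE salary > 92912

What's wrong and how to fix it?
Bug: WHERE cannot follow GROUP BY

Fix: Move the WHERE clause before GROUP BY

Corrected query:
SELECT dept, AVG(salary) FROM employees WHERE salary > 92912 GROUP BY dept

Result:
dept        | AVG(salary)
------------+------------
Engineering | 97295.5    
Legal       | 137013     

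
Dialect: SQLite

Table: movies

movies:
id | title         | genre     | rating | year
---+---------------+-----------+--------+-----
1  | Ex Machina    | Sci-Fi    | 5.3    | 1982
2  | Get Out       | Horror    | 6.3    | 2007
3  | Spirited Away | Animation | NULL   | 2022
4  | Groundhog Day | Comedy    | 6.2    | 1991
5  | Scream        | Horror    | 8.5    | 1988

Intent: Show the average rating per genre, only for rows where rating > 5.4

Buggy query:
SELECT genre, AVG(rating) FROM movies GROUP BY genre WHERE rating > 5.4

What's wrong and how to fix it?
Bug: WHERE cannot follow GROUP BY

Fix: Move the WHERE clause before GROUP BY

Corrected query:
SELECT genre, AVG(rating) FROM movies WHERE rating > 5.4 GROUP BY genre

Result:
genre  | AVG(rating)
-------+------------
Comedy | 6.2        
Horror | 7.4        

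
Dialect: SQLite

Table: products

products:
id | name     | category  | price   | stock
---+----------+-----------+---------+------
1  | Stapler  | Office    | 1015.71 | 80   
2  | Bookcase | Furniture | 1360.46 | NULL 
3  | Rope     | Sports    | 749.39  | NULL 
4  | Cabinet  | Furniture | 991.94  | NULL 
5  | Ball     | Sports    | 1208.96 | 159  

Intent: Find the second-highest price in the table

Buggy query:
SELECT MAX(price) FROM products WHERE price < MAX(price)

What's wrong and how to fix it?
Bug: The inner MAX is an aggregate inside WHERE, which is not allowed

Fix: Put the inner MAX in a scalar subquery

Corrected query:
SELECT MAX(price) FROM products WHERE price < (SELECT MAX(price) FROM products)

Result:
MAX(price)
----------
1208.96   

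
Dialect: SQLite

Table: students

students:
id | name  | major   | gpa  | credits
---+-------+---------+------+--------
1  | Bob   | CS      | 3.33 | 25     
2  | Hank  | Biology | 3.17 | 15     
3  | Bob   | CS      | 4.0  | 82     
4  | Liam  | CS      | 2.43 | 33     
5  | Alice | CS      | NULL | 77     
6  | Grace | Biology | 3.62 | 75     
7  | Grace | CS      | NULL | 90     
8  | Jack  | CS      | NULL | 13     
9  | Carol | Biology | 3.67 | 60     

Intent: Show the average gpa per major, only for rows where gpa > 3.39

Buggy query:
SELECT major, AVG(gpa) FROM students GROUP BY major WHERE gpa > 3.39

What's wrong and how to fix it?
Bug: Row-level WHERE must come before GROUP BY in the clause order

Fix: Place WHERE between FROM and GROUP BY

Corrected query:
SELECT major, AVG(gpa) FROM students WHERE gpa > 3.39 GROUP BY major

Result:
major   | AVG(gpa)
--------+---------
Biology | 3.645   
CS      | 4       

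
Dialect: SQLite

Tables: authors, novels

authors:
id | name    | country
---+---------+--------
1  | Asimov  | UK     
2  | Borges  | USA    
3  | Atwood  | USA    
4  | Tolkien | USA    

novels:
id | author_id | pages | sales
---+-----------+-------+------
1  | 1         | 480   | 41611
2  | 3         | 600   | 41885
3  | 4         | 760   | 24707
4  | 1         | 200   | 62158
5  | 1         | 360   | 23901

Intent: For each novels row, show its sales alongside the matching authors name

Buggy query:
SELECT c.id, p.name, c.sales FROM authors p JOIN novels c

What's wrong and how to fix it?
Bug: JOIN with no ON clause produces a cartesian product; every novels row pairs with every authors row

Fix: Add ON c.author_id = p.id to the JOIN

Corrected query:
SELECT c.id, p.name, c.sales FROM authors p JOIN novels c ON c.author_id = p.id

Result:
id | name    | sales
---+---------+------
1  | Asimov  | 41611
2  | Atwood  | 41885
3  | Tolkien | 24707
4  | Asimov  | 62158
5  | Asimov  | 23901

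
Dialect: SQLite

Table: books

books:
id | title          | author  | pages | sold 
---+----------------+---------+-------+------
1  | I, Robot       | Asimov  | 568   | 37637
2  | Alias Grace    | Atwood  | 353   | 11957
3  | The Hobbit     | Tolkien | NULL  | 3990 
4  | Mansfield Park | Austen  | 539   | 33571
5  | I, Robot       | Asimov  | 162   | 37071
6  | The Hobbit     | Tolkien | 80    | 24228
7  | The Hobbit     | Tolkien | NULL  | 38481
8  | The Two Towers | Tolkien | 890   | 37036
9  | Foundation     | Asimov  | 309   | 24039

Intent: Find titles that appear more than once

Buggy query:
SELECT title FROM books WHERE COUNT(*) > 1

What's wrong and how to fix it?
Bug: COUNT(*) is an aggregate and cannot be used in WHERE

Fix: GROUP BY title, then filter groups with HAVING COUNT(*) > 1

Corrected query:
SELECT title FROM books GROUP BY title HAVING COUNT(*) > 1

Result:
title     
----------
I, Robot  
The Hobbit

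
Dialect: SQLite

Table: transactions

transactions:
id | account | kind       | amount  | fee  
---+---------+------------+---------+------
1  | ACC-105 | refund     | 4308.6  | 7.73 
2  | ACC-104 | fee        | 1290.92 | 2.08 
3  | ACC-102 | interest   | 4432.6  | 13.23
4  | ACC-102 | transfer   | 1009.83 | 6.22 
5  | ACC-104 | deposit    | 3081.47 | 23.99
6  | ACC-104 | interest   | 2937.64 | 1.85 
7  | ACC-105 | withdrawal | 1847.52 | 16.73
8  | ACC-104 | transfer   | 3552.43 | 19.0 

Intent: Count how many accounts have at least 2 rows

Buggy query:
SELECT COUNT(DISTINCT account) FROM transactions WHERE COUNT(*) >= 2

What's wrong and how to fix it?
Bug: COUNT(*) cannot appear in WHERE; the per-group count doesn't exist yet

Fix: Group first with HAVING COUNT(*) >= 2, then COUNT the resulting groups

Corrected query:
SELECT COUNT(*) FROM (SELECT account FROM transactions GROUP BY account HAVING COUNT(*) >= 2)

Result:
COUNT(*)
--------
3       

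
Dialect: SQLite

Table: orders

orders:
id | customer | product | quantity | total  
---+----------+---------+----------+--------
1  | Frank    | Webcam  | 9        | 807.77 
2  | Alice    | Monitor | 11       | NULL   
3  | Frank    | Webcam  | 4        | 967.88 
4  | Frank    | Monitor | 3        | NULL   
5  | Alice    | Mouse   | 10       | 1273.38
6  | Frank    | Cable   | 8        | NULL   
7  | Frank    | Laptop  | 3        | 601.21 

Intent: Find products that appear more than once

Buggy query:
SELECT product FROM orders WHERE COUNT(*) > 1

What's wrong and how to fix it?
Bug: COUNT(*) is an aggregate and cannot be used in WHERE

Fix: Group first, then use HAVING for the count condition

Corrected query:
SELECT product FROM orders GROUP BY product HAVING COUNT(*) > 1

Result:
product
-------
Monitor
Webcam 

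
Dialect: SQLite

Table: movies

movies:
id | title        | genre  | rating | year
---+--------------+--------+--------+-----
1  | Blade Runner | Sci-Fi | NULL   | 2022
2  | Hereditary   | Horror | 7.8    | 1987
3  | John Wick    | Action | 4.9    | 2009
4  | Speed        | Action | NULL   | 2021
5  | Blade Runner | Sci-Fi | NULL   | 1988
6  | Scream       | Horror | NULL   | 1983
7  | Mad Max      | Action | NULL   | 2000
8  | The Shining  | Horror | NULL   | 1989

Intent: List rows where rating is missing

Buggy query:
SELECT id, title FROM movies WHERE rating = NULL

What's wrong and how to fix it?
Bug: Comparing to NULL with '=' never matches; NULL = NULL is unknown, not true

Fix: Use IS NULL to test for NULL

Corrected query:
SELECT id, title FROM movies WHERE rating IS NULL

Result:
id | title       
---+-------------
1  | Blade Runner
4  | Speed       
5  | Blade Runner
6  | Scream      
7  | Mad Max     
8  | The Shining 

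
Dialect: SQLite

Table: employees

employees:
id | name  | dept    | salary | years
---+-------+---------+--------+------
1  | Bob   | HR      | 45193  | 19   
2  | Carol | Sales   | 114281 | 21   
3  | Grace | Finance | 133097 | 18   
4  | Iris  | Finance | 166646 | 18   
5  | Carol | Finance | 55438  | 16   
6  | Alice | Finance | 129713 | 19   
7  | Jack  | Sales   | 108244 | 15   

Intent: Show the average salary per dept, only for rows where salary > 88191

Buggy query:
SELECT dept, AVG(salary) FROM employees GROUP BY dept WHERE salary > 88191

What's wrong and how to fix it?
Bug: Row-level WHERE must come before GROUP BY in the clause order

Fix: Place WHERE between FROM and GROUP BY

Corrected query:
SELECT dept, AVG(salary) FROM employees WHERE salary > 88191 GROUP BY dept

Result:
dept    | AVG(salary)
--------+------------
Finance | 143152     
Sales   | 111262.5   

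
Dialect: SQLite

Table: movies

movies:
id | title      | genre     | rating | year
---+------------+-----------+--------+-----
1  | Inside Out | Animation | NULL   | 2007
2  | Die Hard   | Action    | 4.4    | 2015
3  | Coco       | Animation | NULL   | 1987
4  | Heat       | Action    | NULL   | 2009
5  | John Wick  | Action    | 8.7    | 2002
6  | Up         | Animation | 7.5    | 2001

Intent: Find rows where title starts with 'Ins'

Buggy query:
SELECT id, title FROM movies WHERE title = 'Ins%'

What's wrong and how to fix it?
Bug: Wildcards only work with LIKE; '=' treats '%' as a literal character

Fix: Use LIKE for wildcard pattern matching

Corrected query:
SELECT id, title FROM movies WHERE title LIKE 'Ins%'

Result:
id | title     
---+-----------
1  | Inside Out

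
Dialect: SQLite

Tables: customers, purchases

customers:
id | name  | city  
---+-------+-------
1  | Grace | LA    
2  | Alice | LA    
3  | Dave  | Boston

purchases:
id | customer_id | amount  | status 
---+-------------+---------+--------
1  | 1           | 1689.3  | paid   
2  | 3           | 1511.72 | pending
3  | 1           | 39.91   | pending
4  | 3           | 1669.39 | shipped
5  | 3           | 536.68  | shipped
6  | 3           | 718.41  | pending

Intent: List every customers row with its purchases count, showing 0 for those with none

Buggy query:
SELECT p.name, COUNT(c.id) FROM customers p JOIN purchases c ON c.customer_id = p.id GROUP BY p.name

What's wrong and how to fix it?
Bug: INNER JOIN drops customers rows that have no matching purchases rows

Fix: Switch to LEFT JOIN to retain unmatched parent rows

Corrected query:
SELECT p.name, COUNT(c.id) FROM customers p LEFT JOIN purchases c ON c.customer_id = p.id GROUP BY p.name

Result:
name  | COUNT(c.id)
------+------------
Alice | 0          
Dave  | 4          
Grace | 2          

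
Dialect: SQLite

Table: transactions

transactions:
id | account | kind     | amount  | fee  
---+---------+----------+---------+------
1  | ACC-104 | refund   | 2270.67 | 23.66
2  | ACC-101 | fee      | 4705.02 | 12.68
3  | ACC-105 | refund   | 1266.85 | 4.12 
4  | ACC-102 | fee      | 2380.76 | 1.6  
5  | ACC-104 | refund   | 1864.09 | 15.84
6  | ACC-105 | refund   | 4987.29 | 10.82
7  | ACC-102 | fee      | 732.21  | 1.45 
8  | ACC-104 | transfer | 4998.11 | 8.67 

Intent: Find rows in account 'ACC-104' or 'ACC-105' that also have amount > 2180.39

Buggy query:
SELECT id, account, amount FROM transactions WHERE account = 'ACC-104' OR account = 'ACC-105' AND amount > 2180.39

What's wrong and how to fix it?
Bug: AND binds tighter than OR, so this parses as account = 'ACC-104' OR (account = 'ACC-105' AND amount > 2180.39)

Fix: Add parentheses around the OR so the AND applies to both alternatives

Corrected query:
SELECT id, account, amount FROM transactions WHERE (account = 'ACC-104' OR account = 'ACC-105') AND amount > 2180.39

Result:
id | account | amount 
---+---------+--------
1  | ACC-104 | 2270.67
6  | ACC-105 | 4987.29
8  | ACC-104 | 4998.11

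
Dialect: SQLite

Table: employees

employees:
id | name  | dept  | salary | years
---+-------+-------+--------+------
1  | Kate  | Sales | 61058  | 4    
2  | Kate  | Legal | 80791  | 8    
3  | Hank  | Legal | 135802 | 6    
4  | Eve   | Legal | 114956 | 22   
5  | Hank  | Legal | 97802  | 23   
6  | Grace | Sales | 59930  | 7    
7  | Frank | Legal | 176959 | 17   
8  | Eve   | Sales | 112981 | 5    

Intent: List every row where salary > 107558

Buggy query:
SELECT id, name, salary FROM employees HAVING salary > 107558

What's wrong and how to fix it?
Bug: This is a non-aggregate query (no GROUP BY, no aggregates), so in SQLite the HAVING clause is invalid here; a row-level condition belongs in WHERE

Fix: Replace HAVING with WHERE since the condition applies to individual rows

Corrected query:
SELECT id, name, salary FROM employees WHERE salary > 107558

Result:
id | name  | salary
---+-------+-------
3  | Hank  | 135802
4  | Eve   | 114956
7  | Frank | 176959
8  | Eve   | 112981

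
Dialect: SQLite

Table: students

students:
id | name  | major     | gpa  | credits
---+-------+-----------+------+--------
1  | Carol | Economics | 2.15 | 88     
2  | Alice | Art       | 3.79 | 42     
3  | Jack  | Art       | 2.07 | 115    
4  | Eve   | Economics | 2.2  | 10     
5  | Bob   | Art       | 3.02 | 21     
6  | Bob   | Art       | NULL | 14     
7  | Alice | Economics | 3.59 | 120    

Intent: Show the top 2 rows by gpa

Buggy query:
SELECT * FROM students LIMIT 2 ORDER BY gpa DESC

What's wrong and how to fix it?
Bug: LIMIT must come after ORDER BY

Fix: Sort with ORDER BY, then apply LIMIT

Corrected query:
SELECT * FROM students ORDER BY gpa DESC LIMIT 2

Result:
id | name  | major     | gpa  | credits
---+-------+-----------+------+--------
2  | Alice | Art       | 3.79 | 42     
7  | Alice | Economics | 3.59 | 120    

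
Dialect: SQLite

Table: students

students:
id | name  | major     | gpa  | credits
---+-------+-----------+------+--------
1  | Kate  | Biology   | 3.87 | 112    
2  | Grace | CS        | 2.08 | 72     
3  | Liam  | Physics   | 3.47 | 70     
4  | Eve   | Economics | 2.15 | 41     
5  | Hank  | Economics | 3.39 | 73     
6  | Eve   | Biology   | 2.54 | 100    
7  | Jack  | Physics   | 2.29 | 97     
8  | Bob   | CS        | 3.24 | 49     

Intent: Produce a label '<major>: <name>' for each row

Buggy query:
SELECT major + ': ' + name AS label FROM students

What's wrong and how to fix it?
Bug: SQLite uses || for string concatenation; + coerces text to numbers (yielding 0)

Fix: Use the || operator for string concatenation

Corrected query:
SELECT major || ': ' || name AS label FROM students

Result:
label          
---------------
Biology: Kate  
CS: Grace      
Physics: Liam  
Economics: Eve 
Economics: Hank
Biology: Eve   
Physics: Jack  
CS: Bob        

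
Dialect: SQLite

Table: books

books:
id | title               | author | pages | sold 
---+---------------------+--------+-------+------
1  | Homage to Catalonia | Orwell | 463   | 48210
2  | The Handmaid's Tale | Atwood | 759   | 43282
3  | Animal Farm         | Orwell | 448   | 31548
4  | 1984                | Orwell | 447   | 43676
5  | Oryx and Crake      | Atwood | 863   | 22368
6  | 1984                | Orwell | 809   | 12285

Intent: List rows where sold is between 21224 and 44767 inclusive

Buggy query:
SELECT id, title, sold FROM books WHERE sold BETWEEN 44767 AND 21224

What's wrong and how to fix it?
Bug: BETWEEN expects the lower bound first; with 44767 AND 21224 the range is empty

Fix: Swap the bounds so the smaller value comes first

Corrected query:
SELECT id, title, sold FROM books WHERE sold BETWEEN 21224 AND 44767

Result:
id | title               | sold 
---+---------------------+------
2  | The Handmaid's Tale | 43282
3  | Animal Farm         | 31548
4  | 1984                | 43676
5  | Oryx and Crake      | 22368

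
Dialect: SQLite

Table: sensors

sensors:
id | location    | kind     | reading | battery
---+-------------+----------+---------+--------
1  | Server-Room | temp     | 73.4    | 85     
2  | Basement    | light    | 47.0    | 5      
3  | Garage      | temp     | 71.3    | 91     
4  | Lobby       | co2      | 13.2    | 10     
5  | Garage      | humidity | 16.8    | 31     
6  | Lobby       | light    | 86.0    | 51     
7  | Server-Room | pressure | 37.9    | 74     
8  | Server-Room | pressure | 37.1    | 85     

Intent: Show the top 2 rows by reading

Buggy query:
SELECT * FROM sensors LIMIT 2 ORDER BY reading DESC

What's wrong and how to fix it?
Bug: LIMIT must come after ORDER BY

Fix: Sort with ORDER BY, then apply LIMIT

Corrected query:
SELECT * FROM sensors ORDER BY reading DESC LIMIT 2

Result:
id | location    | kind  | reading | battery
---+-------------+-------+---------+--------
6  | Lobby       | light | 86      | 51     
1  | Server-Room | temp  | 73.4    | 85     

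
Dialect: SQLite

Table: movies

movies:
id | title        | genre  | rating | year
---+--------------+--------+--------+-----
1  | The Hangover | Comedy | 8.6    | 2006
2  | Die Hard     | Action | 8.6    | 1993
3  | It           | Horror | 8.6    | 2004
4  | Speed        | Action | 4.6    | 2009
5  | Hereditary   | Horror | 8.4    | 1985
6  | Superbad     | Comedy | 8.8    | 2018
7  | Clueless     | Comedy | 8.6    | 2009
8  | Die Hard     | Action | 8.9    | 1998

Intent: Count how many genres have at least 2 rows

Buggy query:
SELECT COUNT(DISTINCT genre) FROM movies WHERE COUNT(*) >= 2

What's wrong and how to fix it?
Bug: COUNT(*) cannot appear in WHERE; the per-group count doesn't exist yet

Fix: Group first with HAVING COUNT(*) >= 2, then COUNT the resulting groups

Corrected query:
SELECT COUNT(*) FROM (SELECT genre FROM movies GROUP BY genre HAVING COUNT(*) >= 2)

Result:
COUNT(*)
--------
3       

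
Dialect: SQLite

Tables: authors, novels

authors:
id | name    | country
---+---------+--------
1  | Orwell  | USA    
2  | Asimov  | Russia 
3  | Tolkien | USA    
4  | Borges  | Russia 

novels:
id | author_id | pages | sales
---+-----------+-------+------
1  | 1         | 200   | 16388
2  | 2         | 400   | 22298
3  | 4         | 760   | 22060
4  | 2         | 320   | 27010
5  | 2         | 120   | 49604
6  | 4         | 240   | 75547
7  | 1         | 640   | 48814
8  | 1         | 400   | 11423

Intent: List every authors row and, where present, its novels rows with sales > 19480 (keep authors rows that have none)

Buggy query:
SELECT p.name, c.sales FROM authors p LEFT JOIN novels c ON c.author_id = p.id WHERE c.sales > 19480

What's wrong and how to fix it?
Bug: A WHERE condition on the right-hand table after LEFT JOIN drops unmatched parents

Fix: Move the right-table condition into the ON clause so unmatched parents are kept

Corrected query:
SELECT p.name, c.sales FROM authors p LEFT JOIN novels c ON c.author_id = p.id AND c.sales > 19480

Result:
name    | sales
--------+------
Orwell  | 48814
Asimov  | 22298
Asimov  | 27010
Asimov  | 49604
Tolkien | NULL 
Borges  | 22060
Borges  | 75547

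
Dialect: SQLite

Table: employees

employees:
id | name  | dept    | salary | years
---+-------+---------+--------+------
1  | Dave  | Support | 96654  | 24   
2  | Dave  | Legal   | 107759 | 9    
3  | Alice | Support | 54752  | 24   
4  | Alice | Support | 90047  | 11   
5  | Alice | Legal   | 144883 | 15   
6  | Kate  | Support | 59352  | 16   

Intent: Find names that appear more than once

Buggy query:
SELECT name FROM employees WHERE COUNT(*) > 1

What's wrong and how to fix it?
Bug: WHERE can't reference COUNT(*); aggregates are computed after WHERE

Fix: Group first, then use HAVING for the count condition

Corrected query:
SELECT name FROM employees GROUP BY name HAVING COUNT(*) > 1

Result:
name 
-----
Alice
Dave 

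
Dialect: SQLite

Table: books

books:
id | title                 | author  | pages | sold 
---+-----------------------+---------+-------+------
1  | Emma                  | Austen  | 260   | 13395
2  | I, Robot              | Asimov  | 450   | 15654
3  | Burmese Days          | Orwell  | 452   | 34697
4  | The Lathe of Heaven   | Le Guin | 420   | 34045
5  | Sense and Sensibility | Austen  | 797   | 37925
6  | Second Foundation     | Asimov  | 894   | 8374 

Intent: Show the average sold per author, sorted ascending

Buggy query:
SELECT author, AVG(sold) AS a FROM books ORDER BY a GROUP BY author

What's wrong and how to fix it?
Bug: GROUP BY must precede ORDER BY

Fix: Move ORDER BY to the end, after GROUP BY

Corrected query:
SELECT author, AVG(sold) AS a FROM books GROUP BY author ORDER BY a

Result:
author  | a    
--------+------
Asimov  | 12014
Austen  | 25660
Le Guin | 34045
Orwell  | 34697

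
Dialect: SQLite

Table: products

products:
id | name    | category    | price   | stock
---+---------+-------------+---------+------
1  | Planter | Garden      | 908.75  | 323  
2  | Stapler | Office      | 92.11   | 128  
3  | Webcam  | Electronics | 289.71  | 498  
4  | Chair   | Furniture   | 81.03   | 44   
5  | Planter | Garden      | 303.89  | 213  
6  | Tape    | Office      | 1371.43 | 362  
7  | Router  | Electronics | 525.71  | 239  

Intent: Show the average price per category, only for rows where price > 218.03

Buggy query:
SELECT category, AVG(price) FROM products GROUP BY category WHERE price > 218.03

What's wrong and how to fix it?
Bug: Row-level WHERE must come before GROUP BY in the clause order

Fix: Move the WHERE clause before GROUP BY

Corrected query:
SELECT category, AVG(price) FROM products WHERE price > 218.03 GROUP BY category

Result:
category    | AVG(price)
------------+-----------
Electronics | 407.71    
Garden      | 606.32    
Office      | 1371.43   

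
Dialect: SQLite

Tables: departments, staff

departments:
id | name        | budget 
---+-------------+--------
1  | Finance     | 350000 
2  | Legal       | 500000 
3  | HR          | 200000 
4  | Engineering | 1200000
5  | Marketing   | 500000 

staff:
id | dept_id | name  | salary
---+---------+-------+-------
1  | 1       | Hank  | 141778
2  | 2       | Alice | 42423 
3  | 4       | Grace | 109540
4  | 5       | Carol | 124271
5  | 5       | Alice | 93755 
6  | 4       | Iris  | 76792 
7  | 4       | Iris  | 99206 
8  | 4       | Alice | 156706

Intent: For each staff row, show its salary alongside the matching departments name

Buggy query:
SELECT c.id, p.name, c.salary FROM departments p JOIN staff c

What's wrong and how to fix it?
Bug: Missing join condition: each staff row is matched to all departments rows instead of just its own

Fix: Specify the join condition linking the foreign key to the parent id

Corrected query:
SELECT c.id, p.name, c.salary FROM departments p JOIN staff c ON c.dept_id = p.id

Result:
id | name        | salary
---+-------------+-------
1  | Finance     | 141778
2  | Legal       | 42423 
3  | Engineering | 109540
4  | Marketing   | 124271
5  | Marketing   | 93755 
6  | Engineering | 76792 
7  | Engineering | 99206 
8  | Engineering | 156706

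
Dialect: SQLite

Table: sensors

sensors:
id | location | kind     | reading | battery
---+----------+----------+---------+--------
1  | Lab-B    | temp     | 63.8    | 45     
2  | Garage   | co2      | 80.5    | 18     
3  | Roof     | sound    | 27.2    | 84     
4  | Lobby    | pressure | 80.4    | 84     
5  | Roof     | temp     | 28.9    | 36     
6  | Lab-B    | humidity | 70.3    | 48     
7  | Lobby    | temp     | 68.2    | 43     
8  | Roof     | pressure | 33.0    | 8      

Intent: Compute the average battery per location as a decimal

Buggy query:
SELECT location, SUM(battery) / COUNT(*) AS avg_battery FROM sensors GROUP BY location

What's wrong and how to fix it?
Bug: Both operands are integers, so '/' performs integer division and truncates

Fix: Multiply by 1.0 (or CAST to REAL) to force floating-point division

Corrected query:
SELECT location, SUM(battery) * 1.0 / COUNT(*) AS avg_battery FROM sensors GROUP BY location

Result:
location | avg_battery
---------+------------
Garage   | 18         
Lab-B    | 46.5       
Lobby    | 63.5       
Roof     | 42.666667  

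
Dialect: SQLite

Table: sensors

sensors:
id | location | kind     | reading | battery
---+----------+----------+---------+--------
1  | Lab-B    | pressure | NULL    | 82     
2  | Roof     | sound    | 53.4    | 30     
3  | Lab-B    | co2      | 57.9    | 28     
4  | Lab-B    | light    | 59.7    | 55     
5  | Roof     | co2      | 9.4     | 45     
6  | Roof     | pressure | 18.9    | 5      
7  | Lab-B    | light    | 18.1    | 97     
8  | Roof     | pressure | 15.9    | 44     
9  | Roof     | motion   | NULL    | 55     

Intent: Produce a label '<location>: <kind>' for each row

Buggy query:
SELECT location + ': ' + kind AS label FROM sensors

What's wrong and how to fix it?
Bug: '+' is numeric addition; on text columns SQLite converts them to 0 instead of concatenating

Fix: Use the || operator for string concatenation

Corrected query:
SELECT location || ': ' || kind AS label FROM sensors

Result:
label          
---------------
Lab-B: pressure
Roof: sound    
Lab-B: co2     
Lab-B: light   
Roof: co2      
Roof: pressure 
Lab-B: light   
Roof: pressure 
Roof: motion   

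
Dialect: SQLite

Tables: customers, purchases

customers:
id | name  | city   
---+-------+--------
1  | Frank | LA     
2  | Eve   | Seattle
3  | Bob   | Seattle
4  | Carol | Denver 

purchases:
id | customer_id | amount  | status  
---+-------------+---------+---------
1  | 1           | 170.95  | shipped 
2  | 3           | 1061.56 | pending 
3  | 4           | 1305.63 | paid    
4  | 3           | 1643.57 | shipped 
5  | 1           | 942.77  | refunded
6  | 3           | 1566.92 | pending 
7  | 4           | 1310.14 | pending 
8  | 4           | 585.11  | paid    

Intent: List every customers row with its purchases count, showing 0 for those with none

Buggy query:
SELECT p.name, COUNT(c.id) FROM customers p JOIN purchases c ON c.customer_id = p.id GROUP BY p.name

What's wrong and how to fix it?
Bug: INNER JOIN drops customers rows that have no matching purchases rows

Fix: Switch to LEFT JOIN to retain unmatched parent rows

Corrected query:
SELECT p.name, COUNT(c.id) FROM customers p LEFT JOIN purchases c ON c.customer_id = p.id GROUP BY p.name

Result:
name  | COUNT(c.id)
------+------------
Bob   | 3          
Carol | 3          
Eve   | 0          
Frank | 2          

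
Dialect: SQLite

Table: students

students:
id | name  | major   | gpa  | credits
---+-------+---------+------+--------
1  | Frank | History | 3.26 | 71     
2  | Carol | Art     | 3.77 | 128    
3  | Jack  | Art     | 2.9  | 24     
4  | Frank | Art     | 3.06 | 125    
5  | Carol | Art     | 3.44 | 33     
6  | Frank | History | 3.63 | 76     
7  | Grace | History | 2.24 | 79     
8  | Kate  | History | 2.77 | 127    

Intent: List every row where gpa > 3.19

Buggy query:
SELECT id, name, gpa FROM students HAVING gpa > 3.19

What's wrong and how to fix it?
Bug: This is a non-aggregate query (no GROUP BY, no aggregates), so in SQLite the HAVING clause is invalid here; a row-level condition belongs in WHERE

Fix: Use WHERE for row-level filtering

Corrected query:
SELECT id, name, gpa FROM students WHERE gpa > 3.19

Result:
id | name  | gpa 
---+-------+-----
1  | Frank | 3.26
2  | Carol | 3.77
5  | Carol | 3.44
6  | Frank | 3.63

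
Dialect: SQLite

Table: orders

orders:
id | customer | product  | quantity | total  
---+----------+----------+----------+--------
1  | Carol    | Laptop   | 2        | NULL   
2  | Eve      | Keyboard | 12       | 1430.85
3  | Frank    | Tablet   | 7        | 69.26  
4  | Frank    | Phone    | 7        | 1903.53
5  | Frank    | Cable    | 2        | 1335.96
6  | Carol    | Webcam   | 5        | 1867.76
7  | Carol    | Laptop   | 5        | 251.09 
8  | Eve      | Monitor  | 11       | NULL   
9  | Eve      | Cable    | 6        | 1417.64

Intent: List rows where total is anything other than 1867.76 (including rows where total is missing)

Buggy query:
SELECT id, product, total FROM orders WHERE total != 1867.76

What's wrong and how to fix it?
Bug: Inequality against NULL is unknown, not true; rows with NULL are dropped

Fix: Add an explicit OR total IS NULL to include the missing-value rows

Corrected query:
SELECT id, product, total FROM orders WHERE total != 1867.76 OR total IS NULL

Result:
id | product  | total  
---+----------+--------
1  | Laptop   | NULL   
2  | Keyboard | 1430.85
3  | Tablet   | 69.26  
4  | Phone    | 1903.53
5  | Cable    | 1335.96
7  | Laptop   | 251.09 
8  | Monitor  | NULL   
9  | Cable    | 1417.64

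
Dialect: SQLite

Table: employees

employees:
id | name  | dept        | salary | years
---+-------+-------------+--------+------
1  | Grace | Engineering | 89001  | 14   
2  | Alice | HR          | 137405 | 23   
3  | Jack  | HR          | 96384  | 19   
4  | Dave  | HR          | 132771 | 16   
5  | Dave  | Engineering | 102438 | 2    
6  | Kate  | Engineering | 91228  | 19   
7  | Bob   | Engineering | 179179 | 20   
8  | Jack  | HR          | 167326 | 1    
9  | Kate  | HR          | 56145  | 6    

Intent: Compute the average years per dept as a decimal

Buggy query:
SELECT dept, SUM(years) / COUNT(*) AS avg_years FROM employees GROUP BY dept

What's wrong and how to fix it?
Bug: Both operands are integers, so '/' performs integer division and truncates

Fix: Multiply by 1.0 (or CAST to REAL) to force floating-point division

Corrected query:
SELECT dept, SUM(years) * 1.0 / COUNT(*) AS avg_years FROM employees GROUP BY dept

Result:
dept        | avg_years
------------+----------
Engineering | 13.75    
HR          | 13       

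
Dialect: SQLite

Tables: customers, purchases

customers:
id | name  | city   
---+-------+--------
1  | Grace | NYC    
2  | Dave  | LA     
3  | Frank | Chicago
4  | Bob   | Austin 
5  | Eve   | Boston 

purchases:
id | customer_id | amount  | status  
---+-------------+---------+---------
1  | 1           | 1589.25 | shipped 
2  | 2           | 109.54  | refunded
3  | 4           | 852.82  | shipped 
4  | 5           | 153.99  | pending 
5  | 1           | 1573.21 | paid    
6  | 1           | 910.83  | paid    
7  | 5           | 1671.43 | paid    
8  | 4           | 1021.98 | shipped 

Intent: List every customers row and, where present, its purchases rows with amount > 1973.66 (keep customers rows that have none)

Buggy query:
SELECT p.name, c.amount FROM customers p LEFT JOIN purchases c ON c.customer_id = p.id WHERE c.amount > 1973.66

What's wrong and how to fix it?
Bug: A WHERE condition on the right-hand table after LEFT JOIN drops unmatched parents

Fix: Move the right-table condition into the ON clause so unmatched parents are kept

Corrected query:
SELECT p.name, c.amount FROM customers p LEFT JOIN purchases c ON c.customer_id = p.id AND c.amount > 1973.66

Result:
name  | amount
------+-------
Grace | NULL  
Dave  | NULL  
Frank | NULL  
Bob   | NULL  
Eve   | NULL  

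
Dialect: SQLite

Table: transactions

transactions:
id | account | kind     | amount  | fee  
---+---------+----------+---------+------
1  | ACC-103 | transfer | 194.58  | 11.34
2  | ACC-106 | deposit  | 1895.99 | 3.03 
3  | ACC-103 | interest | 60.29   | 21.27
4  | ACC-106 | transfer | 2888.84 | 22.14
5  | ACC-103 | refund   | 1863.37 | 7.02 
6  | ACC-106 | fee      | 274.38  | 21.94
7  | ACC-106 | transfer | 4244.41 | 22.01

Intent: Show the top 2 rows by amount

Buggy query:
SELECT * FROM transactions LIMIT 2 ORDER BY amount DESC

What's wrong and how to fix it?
Bug: ORDER BY cannot follow LIMIT; LIMIT is the final clause

Fix: Sort with ORDER BY, then apply LIMIT

Corrected query:
SELECT * FROM transactions ORDER BY amount DESC LIMIT 2

Result:
id | account | kind     | amount  | fee  
---+---------+----------+---------+------
7  | ACC-106 | transfer | 4244.41 | 22.01
4  | ACC-106 | transfer | 2888.84 | 22.14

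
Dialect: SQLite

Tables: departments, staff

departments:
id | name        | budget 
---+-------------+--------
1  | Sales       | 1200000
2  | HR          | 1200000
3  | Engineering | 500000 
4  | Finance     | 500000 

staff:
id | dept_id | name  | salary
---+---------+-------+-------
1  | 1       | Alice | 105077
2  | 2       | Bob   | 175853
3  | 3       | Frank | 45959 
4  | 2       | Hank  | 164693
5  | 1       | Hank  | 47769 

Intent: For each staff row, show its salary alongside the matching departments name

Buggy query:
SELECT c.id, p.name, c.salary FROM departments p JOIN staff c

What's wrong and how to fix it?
Bug: JOIN with no ON clause produces a cartesian product; every staff row pairs with every departments row

Fix: Specify the join condition linking the foreign key to the parent id

Corrected query:
SELECT c.id, p.name, c.salary FROM departments p JOIN staff c ON c.dept_id = p.id

Result:
id | name        | salary
---+-------------+-------
1  | Sales       | 105077
2  | HR          | 175853
3  | Engineering | 45959 
4  | HR          | 164693
5  | Sales       | 47769 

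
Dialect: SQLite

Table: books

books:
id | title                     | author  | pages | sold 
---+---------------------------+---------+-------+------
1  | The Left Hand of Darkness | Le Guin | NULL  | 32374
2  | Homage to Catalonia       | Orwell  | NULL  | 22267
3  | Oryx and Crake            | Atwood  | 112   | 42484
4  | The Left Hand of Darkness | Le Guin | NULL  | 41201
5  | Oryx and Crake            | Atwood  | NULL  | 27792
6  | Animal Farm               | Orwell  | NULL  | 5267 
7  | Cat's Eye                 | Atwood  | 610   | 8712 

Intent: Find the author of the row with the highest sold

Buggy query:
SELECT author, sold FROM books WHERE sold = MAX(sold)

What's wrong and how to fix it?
Bug: MAX(sold) is an aggregate and cannot be used directly in WHERE

Fix: Wrap MAX in a scalar subquery so WHERE compares against a single value

Corrected query:
SELECT author, sold FROM books WHERE sold = (SELECT MAX(sold) FROM books)

Result:
author | sold 
-------+------
Atwood | 42484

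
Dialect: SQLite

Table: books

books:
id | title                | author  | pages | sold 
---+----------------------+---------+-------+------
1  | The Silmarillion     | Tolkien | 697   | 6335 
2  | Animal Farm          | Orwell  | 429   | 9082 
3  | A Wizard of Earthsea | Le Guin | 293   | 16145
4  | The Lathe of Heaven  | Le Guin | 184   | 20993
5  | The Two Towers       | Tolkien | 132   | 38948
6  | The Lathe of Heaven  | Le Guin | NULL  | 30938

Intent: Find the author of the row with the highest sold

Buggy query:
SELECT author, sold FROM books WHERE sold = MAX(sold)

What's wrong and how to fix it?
Bug: MAX(sold) is an aggregate and cannot be used directly in WHERE

Fix: Use a subquery: WHERE sold = (SELECT MAX(sold) FROM books)

Corrected query:
SELECT author, sold FROM books WHERE sold = (SELECT MAX(sold) FROM books)

Result:
author  | sold 
--------+------
Tolkien | 38948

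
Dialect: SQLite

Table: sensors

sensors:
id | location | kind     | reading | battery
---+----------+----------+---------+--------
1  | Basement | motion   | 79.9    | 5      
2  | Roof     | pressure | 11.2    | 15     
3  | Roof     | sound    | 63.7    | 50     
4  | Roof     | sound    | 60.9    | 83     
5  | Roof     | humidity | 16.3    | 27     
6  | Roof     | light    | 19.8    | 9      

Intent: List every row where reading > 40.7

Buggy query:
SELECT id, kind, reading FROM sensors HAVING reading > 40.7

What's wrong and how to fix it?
Bug: This is a non-aggregate query (no GROUP BY, no aggregates), so in SQLite the HAVING clause is invalid here; a row-level condition belongs in WHERE

Fix: Replace HAVING with WHERE since the condition applies to individual rows

Corrected query:
SELECT id, kind, reading FROM sensors WHERE reading > 40.7

Result:
id | kind   | reading
---+--------+--------
1  | motion | 79.9   
3  | sound  | 63.7   
4  | sound  | 60.9   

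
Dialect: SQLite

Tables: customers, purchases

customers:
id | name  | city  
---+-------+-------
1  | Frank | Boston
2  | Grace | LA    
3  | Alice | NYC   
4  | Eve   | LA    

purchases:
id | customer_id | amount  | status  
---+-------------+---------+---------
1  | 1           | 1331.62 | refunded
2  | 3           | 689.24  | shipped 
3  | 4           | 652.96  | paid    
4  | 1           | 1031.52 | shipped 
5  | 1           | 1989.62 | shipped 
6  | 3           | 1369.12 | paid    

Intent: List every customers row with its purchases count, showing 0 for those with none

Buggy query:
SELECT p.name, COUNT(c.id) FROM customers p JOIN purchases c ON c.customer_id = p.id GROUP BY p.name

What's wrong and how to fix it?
Bug: An inner join excludes parents with zero children

Fix: Use LEFT JOIN so parents without children still appear (COUNT(c.id) gives 0)

Corrected query:
SELECT p.name, COUNT(c.id) FROM customers p LEFT JOIN purchases c ON c.customer_id = p.id GROUP BY p.name

Result:
name  | COUNT(c.id)
------+------------
Alice | 2          
Eve   | 1          
Frank | 3          
Grace | 0          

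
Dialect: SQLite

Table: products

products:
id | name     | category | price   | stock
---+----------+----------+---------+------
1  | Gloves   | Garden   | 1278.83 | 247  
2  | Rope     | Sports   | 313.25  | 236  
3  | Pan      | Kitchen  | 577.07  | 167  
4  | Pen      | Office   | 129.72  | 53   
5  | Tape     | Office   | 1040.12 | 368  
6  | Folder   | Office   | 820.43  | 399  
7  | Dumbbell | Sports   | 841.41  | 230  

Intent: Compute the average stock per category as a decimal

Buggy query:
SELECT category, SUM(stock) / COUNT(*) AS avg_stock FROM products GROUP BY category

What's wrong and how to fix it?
Bug: SUM(stock) and COUNT(*) are both integers; the division truncates the fractional part

Fix: Multiply by 1.0 (or CAST to REAL) to force floating-point division

Corrected query:
SELECT category, SUM(stock) * 1.0 / COUNT(*) AS avg_stock FROM products GROUP BY category

Result:
category | avg_stock 
---------+-----------
Garden   | 247       
Kitchen  | 167       
Office   | 273.333333
Sports   | 233       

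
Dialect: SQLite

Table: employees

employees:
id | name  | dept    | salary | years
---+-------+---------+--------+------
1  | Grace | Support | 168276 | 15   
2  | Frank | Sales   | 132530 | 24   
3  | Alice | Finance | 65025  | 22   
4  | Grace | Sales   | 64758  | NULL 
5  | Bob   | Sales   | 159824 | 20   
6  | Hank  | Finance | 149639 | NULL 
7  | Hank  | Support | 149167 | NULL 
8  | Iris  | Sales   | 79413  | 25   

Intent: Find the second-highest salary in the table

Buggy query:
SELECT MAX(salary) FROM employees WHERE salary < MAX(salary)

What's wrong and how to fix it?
Bug: MAX(salary) on the right of the comparison is an aggregate-in-WHERE error

Fix: Put the inner MAX in a scalar subquery

Corrected query:
SELECT MAX(salary) FROM employees WHERE salary < (SELECT MAX(salary) FROM employees)

Result:
MAX(salary)
-----------
159824     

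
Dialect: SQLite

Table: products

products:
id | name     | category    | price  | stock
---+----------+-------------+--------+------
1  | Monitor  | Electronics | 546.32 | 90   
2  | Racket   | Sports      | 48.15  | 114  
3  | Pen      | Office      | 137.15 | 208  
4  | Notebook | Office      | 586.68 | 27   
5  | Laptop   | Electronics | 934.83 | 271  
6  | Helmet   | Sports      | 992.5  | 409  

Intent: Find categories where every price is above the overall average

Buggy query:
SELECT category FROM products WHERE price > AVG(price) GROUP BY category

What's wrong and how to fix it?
Bug: AVG() is an aggregate; it can't sit directly in WHERE

Fix: Use a subquery for AVG and a HAVING MIN(...) filter so the condition holds for every row in the group

Corrected query:
SELECT category FROM products GROUP BY category HAVING MIN(price) > (SELECT AVG(price) FROM products)

Result:
category   
-----------
Electronics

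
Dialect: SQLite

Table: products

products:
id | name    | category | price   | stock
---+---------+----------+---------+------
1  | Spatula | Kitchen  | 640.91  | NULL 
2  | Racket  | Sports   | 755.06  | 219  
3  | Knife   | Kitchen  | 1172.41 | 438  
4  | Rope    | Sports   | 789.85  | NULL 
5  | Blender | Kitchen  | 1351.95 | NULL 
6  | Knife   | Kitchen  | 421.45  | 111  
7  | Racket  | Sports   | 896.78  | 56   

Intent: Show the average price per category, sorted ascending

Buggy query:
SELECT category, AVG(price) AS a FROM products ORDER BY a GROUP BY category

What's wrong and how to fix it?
Bug: GROUP BY must precede ORDER BY

Fix: Move ORDER BY to the end, after GROUP BY

Corrected query:
SELECT category, AVG(price) AS a FROM products GROUP BY category ORDER BY a

Result:
category | a         
---------+-----------
Sports   | 813.896667
Kitchen  | 896.68    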